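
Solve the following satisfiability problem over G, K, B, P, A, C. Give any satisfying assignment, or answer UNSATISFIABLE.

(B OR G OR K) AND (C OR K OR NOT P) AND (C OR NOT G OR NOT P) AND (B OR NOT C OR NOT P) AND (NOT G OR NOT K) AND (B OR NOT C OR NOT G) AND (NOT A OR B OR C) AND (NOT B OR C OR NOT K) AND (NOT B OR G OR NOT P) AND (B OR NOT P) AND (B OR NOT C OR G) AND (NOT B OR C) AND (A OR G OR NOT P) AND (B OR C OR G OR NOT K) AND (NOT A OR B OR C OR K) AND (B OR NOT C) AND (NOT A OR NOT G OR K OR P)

Set G = False.
Set K = True.
Try B = False:
  (B OR NOT P) forces P = False.
  (B OR NOT C OR G) forces C = False.
  clause (B OR C OR G OR NOT K) is falsified — backtrack.
So B = True.
  then (NOT B OR C OR NOT K) forces C = True.
  then (NOT B OR G OR NOT P) forces P = False.
Set A = True.
All clauses satisfied.

G: False; K: True; B: True; P: False; A: True; C: True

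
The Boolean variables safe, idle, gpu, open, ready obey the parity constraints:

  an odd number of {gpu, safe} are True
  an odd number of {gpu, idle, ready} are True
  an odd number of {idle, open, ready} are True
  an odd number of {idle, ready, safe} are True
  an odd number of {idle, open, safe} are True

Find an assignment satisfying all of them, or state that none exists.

Unsatisfiable — no assignment works.

Adding constraints 1, 2, 4 mod 2: every variable appears an even number of times on the left, so the left side is 0.
But the right sides sum to 1 (mod 2). 0 ≠ 1 — the system is inconsistent.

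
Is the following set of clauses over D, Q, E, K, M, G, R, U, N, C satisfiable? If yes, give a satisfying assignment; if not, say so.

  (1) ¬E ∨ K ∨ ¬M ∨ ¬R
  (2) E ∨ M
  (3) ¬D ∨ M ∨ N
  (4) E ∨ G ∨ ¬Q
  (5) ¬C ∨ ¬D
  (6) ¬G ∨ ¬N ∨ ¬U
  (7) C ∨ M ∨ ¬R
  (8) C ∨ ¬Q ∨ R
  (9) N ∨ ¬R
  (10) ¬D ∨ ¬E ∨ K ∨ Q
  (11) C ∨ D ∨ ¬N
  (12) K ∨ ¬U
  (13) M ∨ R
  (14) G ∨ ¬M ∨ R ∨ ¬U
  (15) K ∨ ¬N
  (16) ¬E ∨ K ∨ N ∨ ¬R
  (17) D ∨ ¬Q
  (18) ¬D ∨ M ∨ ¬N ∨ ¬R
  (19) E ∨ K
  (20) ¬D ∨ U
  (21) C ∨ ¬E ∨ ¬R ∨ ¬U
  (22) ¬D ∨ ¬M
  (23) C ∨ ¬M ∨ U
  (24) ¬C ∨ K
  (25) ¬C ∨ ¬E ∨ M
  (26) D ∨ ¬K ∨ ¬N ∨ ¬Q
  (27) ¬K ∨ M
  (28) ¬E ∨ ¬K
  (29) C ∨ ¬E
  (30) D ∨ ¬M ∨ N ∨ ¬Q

D=F, Q=F, E=F, K=T, M=T, G=F, R=T, U=T, N=T, C=T

Set D = False.
  then (D ∨ ¬Q) forces Q = False.
Set E = False.
  then (E ∨ M) forces M = True.
  then (E ∨ K) forces K = True.
Set G = False.
Set R = True.
  then (N ∨ ¬R) forces N = True.
  then (C ∨ D ∨ ¬N) forces C = True.
Set U = True.
All clauses satisfied.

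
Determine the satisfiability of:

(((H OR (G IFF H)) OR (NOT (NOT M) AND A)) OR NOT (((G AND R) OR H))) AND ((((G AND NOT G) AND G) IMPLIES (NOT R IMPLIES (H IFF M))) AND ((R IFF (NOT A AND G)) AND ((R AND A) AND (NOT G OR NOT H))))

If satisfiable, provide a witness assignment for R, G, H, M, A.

Case R = True: the formula simplifies to (((H OR (G IFF H)) OR (NOT (NOT M) AND A)) OR NOT ((G OR H))) AND ((NOT A AND G) AND (A AND (NOT G OR NOT H))).
  A = True: the conjunct NOT A is False.
  A = False: the conjunct A is False.
Case R = False: the conjunct R is False.
Both cases fail — unsatisfiable.

Unsatisfiable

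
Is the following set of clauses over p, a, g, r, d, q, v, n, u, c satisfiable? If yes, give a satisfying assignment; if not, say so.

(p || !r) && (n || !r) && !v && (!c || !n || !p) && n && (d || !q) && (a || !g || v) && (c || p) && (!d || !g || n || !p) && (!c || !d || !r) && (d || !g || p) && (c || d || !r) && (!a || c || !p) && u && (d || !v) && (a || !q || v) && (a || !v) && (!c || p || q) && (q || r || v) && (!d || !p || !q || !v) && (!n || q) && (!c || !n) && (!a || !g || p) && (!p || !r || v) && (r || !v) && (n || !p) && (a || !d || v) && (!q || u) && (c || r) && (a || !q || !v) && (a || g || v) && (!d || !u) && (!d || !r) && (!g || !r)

Unsatisfiable — no assignment works.

Case v = True:
  Clause (!v) is falsified — contradiction.
Case v = False:
  (n) forces n = True.
  (u) forces u = True.
  (!n || q) forces q = True.
  (d || !q) forces d = True.
  Clause (!d || !u) is falsified — contradiction.
Both cases fail, so the formula is unsatisfiable.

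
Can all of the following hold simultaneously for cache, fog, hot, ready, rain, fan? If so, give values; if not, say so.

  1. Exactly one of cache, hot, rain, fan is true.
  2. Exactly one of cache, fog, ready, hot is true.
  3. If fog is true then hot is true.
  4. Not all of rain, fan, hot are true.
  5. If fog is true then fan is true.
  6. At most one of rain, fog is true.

cache = False, fog = False, hot = True, ready = False, rain = False, fan = False

  (1) {cache, hot, rain, fan}: 1 true — exactly one ✓
  (2) {cache, fog, ready, hot}: 1 true — exactly one ✓
  (3) fog=F ⇒ hot: vacuous ✓
  (4) {rain, fan, hot}: 1/3 true — not all ✓
  (5) fog=F ⇒ fan: vacuous ✓
  (6) {rain, fog}: 0 true — at most one ✓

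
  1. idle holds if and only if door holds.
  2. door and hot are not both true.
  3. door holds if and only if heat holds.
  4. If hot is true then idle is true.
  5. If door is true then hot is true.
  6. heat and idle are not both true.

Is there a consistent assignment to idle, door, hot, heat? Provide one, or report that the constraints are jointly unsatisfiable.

idle = False, door = False, hot = False, heat = False

  (1) idle=F, door=F — same ✓
  (2) door=F, hot=F — not both ✓
  (3) door=F, heat=F — same ✓
  (4) hot=F ⇒ idle: vacuous ✓
  (5) door=F ⇒ hot: vacuous ✓
  (6) heat=F, idle=F — not both ✓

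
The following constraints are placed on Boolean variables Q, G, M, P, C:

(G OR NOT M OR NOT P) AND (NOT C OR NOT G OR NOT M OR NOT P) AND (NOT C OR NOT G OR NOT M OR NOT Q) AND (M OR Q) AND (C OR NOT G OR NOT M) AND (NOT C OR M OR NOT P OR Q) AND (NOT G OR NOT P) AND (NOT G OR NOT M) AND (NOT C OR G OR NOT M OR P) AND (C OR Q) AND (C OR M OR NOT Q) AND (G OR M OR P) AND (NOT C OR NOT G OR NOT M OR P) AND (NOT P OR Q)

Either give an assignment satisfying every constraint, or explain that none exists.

Try Q = False:
  (M OR Q) forces M = True.
  (NOT G OR NOT M) forces G = False.
  (G OR NOT M OR NOT P) forces P = False.
  (NOT C OR G OR NOT M OR P) forces C = False.
  clause (C OR Q) is falsified — backtrack.
So Q = True.
Set G = True.
  then (NOT G OR NOT P) forces P = False.
  then (NOT G OR NOT M) forces M = False.
  then (C OR M OR NOT Q) forces C = True.
All clauses satisfied.

Q=T; G=T; M=F; P=F; C=T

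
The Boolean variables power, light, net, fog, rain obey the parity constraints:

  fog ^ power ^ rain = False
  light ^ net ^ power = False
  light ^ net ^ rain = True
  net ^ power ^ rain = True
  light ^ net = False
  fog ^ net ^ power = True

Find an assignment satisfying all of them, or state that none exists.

power: False, light: False, net: False, fog: True, rain: True

fog ^ power ^ rain = T ^ F ^ T = False ✓
light ^ net ^ power = F ^ F ^ F = False ✓
light ^ net ^ rain = F ^ F ^ T = True ✓
net ^ power ^ rain = F ^ F ^ T = True ✓
light ^ net = F ^ F = False ✓
fog ^ net ^ power = T ^ F ^ F = True ✓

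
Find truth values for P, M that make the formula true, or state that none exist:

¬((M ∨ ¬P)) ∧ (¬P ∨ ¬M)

P=T; M=F

  ¬((M ∨ ¬P)) = True
    M ∨ ¬P = False
      ¬P = False
  ¬P ∨ ¬M = True
    ¬P = False
    ¬M = True
Both conjuncts True, so the formula holds.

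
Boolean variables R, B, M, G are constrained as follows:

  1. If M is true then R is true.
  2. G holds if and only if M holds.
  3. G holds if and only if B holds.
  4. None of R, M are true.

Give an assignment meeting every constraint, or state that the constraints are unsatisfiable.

R = False, B = False, M = False, G = False

  (1) M=F ⇒ R: vacuous ✓
  (2) G=F, M=F — same ✓
  (3) G=F, B=F — same ✓
  (4) {R, M}: 0 true — none ✓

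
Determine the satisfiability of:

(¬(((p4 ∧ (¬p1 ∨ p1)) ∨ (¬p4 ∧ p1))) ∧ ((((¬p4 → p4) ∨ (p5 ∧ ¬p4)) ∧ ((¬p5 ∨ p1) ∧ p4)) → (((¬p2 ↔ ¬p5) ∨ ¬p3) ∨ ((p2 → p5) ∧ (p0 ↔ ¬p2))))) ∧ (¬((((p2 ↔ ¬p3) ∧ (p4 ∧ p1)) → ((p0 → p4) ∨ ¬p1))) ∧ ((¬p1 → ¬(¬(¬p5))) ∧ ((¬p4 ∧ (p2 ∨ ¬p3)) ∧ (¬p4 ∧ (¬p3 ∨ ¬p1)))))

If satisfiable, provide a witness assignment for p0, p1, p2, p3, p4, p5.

The conjunct ¬((((p2 ↔ ¬p3) ∧ (p4 ∧ p1)) → ((p0 → p4) ∨ ¬p1))) is unsatisfiable on its own:
  p4 = True: this becomes ¬((((p2 ↔ ¬p3) ∧ p1) → True)) = False.
  p4 = False: this becomes ¬((False → (¬p0 ∨ ¬p1))) = False.
So the whole conjunction is unsatisfiable.

Unsatisfiable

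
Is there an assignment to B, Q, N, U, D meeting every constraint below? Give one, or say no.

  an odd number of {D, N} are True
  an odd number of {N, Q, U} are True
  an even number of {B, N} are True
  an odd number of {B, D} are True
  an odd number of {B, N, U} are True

B = True, Q = True, N = True, U = True, D = False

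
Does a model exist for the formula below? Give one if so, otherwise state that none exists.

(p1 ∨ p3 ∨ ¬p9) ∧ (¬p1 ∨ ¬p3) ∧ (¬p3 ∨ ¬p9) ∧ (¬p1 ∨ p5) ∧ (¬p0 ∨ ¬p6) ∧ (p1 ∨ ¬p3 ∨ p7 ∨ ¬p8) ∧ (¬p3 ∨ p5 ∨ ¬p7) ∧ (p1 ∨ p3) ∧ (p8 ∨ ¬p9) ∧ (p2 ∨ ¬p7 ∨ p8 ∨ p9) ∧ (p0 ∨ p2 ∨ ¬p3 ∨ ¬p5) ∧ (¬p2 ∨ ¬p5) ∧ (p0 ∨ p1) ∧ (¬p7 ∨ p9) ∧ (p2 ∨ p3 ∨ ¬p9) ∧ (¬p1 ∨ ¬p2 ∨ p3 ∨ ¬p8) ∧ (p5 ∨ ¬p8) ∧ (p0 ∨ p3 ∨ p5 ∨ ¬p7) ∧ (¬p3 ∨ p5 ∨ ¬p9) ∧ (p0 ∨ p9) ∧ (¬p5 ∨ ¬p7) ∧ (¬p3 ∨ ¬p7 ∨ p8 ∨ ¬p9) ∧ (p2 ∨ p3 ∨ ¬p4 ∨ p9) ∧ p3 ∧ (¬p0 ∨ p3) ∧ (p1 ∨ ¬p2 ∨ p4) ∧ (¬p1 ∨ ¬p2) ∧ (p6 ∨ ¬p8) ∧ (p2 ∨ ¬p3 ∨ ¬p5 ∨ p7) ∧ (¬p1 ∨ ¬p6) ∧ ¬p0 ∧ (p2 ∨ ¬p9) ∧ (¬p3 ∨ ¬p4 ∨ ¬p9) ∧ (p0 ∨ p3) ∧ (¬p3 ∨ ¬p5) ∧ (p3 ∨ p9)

Case p0 = True:
  Clause (¬p0) is falsified — contradiction.
Case p0 = False:
  (p0 ∨ p1) forces p1 = True.
  (¬p1 ∨ ¬p3) forces p3 = False.
  Clause (p3) is falsified — contradiction.
Both cases fail, so the formula is unsatisfiable.

UNSATISFIABLE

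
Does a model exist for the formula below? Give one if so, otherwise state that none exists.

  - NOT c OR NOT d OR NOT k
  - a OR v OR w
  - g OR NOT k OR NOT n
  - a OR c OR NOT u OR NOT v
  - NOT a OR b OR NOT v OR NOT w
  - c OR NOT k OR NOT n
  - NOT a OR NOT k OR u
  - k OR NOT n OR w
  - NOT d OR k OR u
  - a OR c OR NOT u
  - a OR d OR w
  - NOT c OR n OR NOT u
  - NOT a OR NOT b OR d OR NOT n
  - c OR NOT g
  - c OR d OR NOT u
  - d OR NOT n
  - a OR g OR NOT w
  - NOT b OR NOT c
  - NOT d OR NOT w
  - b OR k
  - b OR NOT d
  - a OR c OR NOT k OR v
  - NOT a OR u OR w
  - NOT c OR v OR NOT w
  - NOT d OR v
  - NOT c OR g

Set k = False.
  then (b OR k) forces b = True.
  then (NOT b OR NOT c) forces c = False.
  then (c OR NOT g) forces g = False.
Try a = False:
  (a OR c OR NOT u) forces u = False.
  (NOT d OR k OR u) forces d = False.
  (a OR d OR w) forces w = True.
  clause (a OR g OR NOT w) is falsified — backtrack.
So a = True.
Set w = False.
  then (k OR NOT n OR w) forces n = False.
  then (NOT a OR u OR w) forces u = True.
  then (c OR d OR NOT u) forces d = True.
  then (NOT d OR v) forces v = True.
All clauses satisfied.

k=F; a=T; w=F; c=F; d=T; b=T; u=T; n=F; g=F; v=T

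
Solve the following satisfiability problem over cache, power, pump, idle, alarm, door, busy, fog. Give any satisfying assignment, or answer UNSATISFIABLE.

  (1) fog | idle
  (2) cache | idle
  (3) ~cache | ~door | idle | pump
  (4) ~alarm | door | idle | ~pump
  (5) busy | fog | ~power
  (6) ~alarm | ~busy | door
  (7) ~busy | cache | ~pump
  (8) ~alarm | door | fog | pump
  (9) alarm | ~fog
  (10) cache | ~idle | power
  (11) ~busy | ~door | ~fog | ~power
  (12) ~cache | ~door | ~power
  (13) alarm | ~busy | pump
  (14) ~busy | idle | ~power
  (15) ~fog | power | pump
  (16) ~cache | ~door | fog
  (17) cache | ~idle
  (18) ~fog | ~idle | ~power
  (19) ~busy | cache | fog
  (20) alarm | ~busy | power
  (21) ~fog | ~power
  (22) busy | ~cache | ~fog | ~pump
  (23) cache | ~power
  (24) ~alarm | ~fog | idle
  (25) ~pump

Unit clause (~pump) forces pump = False.
Try cache = False:
  (cache | idle) forces idle = True.
  clause (cache | ~idle) is falsified — backtrack.
So cache = True.
Set power = False.
  then (~fog | power | pump) forces fog = False.
  then (~cache | ~door | fog) forces door = False.
  then (fog | idle) forces idle = True.
  then (~alarm | door | fog | pump) forces alarm = False.
  then (alarm | ~busy | pump) forces busy = False.
All clauses satisfied.

cache=T, power=F, pump=F, idle=T, alarm=F, door=F, busy=F, fog=F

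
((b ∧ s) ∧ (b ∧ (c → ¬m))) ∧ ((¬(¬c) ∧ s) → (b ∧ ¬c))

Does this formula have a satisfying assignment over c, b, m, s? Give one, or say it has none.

c=F; b=T; m=F; s=T

  (b ∧ s) ∧ (b ∧ (c → ¬m)) = True
    b ∧ s = True
    b ∧ (c → ¬m) = True
      c → ¬m = True
        ¬m = True
  (¬(¬c) ∧ s) → (b ∧ ¬c) = True
    ¬(¬c) ∧ s = False
      ¬(¬c) = False
        ¬c = True
    b ∧ ¬c = True
      ¬c = True
Both conjuncts True, so the formula holds.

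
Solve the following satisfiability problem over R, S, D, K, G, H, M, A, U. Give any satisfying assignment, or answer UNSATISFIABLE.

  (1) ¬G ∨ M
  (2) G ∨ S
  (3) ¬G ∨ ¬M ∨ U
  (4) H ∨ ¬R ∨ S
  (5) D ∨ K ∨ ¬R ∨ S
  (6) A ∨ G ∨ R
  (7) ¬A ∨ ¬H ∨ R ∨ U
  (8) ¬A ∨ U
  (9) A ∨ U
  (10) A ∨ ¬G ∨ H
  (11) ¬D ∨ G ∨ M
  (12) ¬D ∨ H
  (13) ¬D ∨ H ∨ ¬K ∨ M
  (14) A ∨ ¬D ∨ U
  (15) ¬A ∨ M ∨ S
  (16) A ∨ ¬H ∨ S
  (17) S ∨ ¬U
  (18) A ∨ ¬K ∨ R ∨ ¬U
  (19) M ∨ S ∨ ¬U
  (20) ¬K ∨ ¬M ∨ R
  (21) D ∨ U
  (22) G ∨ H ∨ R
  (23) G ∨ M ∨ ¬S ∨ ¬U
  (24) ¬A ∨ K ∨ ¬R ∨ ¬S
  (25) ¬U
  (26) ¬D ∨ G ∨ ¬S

Case U = True:
  Clause (¬U) is falsified — contradiction.
Case U = False:
  (¬A ∨ U) forces A = False.
  Clause (A ∨ U) is falsified — contradiction.
Both cases fail, so the formula is unsatisfiable.

No satisfying assignment exists.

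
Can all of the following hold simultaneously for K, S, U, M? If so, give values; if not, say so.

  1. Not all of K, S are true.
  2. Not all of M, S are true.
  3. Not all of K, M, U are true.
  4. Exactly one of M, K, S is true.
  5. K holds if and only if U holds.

K: False, S: False, U: False, M: True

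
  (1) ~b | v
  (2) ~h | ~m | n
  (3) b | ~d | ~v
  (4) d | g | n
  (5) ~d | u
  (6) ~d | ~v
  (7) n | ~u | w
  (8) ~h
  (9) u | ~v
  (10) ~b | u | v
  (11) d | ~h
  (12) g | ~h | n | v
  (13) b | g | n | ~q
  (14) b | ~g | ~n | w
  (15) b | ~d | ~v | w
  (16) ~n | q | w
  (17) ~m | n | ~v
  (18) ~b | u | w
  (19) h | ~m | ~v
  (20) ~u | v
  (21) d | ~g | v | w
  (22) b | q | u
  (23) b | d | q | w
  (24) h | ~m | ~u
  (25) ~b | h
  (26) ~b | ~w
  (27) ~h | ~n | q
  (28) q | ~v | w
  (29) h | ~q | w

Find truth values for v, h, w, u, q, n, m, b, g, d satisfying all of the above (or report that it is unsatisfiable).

v=F, h=F, w=T, u=F, q=T, n=T, m=F, b=F, g=F, d=F

Unit clause (~h) forces h = False.
In (~b | h) only ~b is left, so b = False.
Set v = False.
  then (~u | v) forces u = False.
  then (b | q | u) forces q = True.
  then (h | ~q | w) forces w = True.
  then (~d | u) forces d = False.
Set n = True.
Set m = False.
Set g = False.
All clauses satisfied.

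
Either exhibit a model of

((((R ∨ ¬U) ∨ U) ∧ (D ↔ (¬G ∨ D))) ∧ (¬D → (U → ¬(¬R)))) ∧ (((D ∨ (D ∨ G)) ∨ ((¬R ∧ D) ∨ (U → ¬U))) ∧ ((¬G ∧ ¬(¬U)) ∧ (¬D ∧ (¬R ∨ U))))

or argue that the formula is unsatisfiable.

UNSATISFIABLE

Case U = True: the formula simplifies to ((D ↔ (¬G ∨ D)) ∧ (¬D → ¬(¬R))) ∧ (((D ∨ (D ∨ G)) ∨ (¬R ∧ D)) ∧ (¬G ∧ ¬D)).
  D = True: the conjunct ¬D is False.
  D = False: simplifies to (G ∧ ¬(¬R)) ∧ (G ∧ ¬G).
    G = True: the conjunct ¬G is False.
    G = False: the conjunct G is False.
Case U = False: the conjunct ¬(¬U) becomes ¬(¬False) = False.
Both cases fail — unsatisfiable.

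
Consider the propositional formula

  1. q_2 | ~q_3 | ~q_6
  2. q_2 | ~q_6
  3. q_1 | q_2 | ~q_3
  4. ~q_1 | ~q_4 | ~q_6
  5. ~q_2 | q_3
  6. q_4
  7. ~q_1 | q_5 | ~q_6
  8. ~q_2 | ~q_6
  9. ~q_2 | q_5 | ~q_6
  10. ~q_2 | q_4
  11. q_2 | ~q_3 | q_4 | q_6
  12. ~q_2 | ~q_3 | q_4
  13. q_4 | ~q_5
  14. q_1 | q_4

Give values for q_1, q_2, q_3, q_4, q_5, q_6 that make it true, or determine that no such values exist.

q_1 = True, q_2 = False, q_3 = True, q_4 = True, q_5 = True, q_6 = False

Unit clause (q_4) forces q_4 = True.
Set q_1 = True.
  then (~q_1 | ~q_4 | ~q_6) forces q_6 = False.
Set q_2 = False.
Set q_3 = True.
Set q_5 = True.
All clauses satisfied.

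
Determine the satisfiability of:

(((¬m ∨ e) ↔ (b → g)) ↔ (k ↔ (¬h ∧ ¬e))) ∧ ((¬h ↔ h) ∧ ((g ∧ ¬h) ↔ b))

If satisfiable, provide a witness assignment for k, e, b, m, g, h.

No satisfying assignment exists.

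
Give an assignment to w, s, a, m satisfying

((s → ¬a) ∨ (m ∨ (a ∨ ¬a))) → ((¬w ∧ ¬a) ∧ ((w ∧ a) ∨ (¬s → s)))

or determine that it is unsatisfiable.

w = False, s = True, a = False, m = False

  ((s → ¬a) ∨ (m ∨ (a ∨ ¬a))) → ((¬w ∧ ¬a) ∧ ((w ∧ a) ∨ (¬s → s))) = True
    (s → ¬a) ∨ (m ∨ (a ∨ ¬a)) = True
      s → ¬a = True
        ¬a = True
      m ∨ (a ∨ ¬a) = True
        a ∨ ¬a = True
          ¬a = True
    (¬w ∧ ¬a) ∧ ((w ∧ a) ∨ (¬s → s)) = True
      ¬w ∧ ¬a = True
        ¬w = True
        ¬a = True
      (w ∧ a) ∨ (¬s → s) = True
        w ∧ a = False
        ¬s → s = True
          ¬s = False
The formula evaluates to True.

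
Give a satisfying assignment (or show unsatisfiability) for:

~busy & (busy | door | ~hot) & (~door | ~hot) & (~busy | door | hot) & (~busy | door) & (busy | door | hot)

busy = False, hot = False, door = True

Unit clause (~busy) forces busy = False.
Set hot = False.
  then (busy | door | hot) forces door = True.
Check each clause:
  (~busy): ~busy holds.
  (busy | door | ~hot): door holds.
  (~door | ~hot): ~hot holds.
  (~busy | door | hot): ~busy holds.
  (~busy | door): ~busy holds.
  (busy | door | hot): door holds.
All clauses satisfied.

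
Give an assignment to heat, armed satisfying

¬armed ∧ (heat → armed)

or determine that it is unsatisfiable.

heat = False, armed = False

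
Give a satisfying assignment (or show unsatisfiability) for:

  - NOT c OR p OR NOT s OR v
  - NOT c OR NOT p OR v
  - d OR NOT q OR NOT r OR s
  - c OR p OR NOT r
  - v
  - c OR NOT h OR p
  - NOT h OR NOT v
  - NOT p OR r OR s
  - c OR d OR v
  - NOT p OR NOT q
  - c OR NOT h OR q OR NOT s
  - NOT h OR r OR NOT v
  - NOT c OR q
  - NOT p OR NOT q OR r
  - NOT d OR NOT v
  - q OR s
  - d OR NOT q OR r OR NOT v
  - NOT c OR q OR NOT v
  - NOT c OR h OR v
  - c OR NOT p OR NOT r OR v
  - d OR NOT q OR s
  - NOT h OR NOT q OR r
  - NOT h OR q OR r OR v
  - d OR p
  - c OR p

Unit clause (v) forces v = True.
In (NOT h OR NOT v) only NOT h is left, so h = False.
In (NOT d OR NOT v) only NOT d is left, so d = False.
In (d OR p) only p is left, so p = True.
In (NOT p OR NOT q) only NOT q is left, so q = False.
In (NOT c OR q) only NOT c is left, so c = False.
In (q OR s) only s is left, so s = True.
Set r = True.
All clauses satisfied.

p = True, d = False, q = False, s = True, h = False, c = False, r = True, v = True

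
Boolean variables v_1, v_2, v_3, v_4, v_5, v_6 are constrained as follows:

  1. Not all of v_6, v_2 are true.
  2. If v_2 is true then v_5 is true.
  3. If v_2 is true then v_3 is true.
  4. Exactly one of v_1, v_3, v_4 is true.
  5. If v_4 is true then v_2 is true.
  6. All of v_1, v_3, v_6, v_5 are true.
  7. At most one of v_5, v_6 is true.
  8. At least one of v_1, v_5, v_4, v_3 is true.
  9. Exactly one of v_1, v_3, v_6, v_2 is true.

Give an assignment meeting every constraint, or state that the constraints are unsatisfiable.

The formula is unsatisfiable.

Case v_1 = True:
  (4) with v_1=T forces v_3 = False.
  Constraint (6) is violated (v_3=F) — contradiction.
Case v_1 = False:
  Constraint (6) is violated (v_1=F) — contradiction.
Both cases fail — unsatisfiable.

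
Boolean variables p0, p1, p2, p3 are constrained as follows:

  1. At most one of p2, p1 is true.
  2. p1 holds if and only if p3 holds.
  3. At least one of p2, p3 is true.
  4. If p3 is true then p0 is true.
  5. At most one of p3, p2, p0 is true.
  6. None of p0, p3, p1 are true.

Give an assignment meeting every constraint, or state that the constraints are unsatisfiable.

p0 = False, p1 = False, p2 = True, p3 = False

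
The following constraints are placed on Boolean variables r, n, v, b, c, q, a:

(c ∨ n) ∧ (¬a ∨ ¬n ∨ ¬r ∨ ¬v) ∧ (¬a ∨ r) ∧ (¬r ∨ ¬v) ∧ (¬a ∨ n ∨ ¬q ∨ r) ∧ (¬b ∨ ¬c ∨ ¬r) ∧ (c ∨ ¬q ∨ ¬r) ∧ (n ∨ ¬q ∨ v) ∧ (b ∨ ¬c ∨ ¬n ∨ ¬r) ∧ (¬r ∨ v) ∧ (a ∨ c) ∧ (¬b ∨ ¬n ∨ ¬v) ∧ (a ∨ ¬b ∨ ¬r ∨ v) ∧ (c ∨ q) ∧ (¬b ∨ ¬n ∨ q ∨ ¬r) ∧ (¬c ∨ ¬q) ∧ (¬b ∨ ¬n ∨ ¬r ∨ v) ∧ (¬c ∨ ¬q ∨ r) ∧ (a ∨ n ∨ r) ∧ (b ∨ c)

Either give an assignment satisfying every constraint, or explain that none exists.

r=F, n=T, v=F, b=T, c=T, q=F, a=F

Set r = False.
  then (¬a ∨ r) forces a = False.
  then (a ∨ c) forces c = True.
  then (¬c ∨ ¬q) forces q = False.
  then (a ∨ n ∨ r) forces n = True.
Set v = False.
Set b = True.
All clauses satisfied.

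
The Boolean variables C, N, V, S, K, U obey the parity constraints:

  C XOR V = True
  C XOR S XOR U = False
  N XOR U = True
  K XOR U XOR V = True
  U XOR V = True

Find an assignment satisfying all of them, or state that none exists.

C=F; N=T; V=T; S=F; K=F; U=F

C XOR V = F XOR T = True ✓
C XOR S XOR U = F XOR F XOR F = False ✓
N XOR U = T XOR F = True ✓
K XOR U XOR V = F XOR F XOR T = True ✓
U XOR V = F XOR T = True ✓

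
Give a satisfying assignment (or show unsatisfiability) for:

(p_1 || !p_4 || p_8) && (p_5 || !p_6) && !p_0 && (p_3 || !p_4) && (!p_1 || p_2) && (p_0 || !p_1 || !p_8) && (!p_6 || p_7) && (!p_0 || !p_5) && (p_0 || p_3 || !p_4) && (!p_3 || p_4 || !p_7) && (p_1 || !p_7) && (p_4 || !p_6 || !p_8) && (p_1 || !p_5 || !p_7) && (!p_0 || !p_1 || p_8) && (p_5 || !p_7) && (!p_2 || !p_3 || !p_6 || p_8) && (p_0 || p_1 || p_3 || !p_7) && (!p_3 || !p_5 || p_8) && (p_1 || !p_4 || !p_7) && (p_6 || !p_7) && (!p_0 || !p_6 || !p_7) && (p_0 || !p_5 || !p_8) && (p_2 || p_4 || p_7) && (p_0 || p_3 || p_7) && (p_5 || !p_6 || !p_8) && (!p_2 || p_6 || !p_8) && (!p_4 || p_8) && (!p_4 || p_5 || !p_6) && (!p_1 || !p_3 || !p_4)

p_0 = False; p_1 = True; p_2 = True; p_3 = True; p_4 = False; p_5 = False; p_6 = False; p_7 = False; p_8 = False

Unit clause (!p_0) forces p_0 = False.
Set p_1 = True.
  then (!p_1 || p_2) forces p_2 = True.
  then (p_0 || !p_1 || !p_8) forces p_8 = False.
  then (!p_4 || p_8) forces p_4 = False.
Set p_3 = True.
  then (!p_3 || p_4 || !p_7) forces p_7 = False.
  then (!p_2 || !p_3 || !p_6 || p_8) forces p_6 = False.
  then (!p_3 || !p_5 || p_8) forces p_5 = False.
All clauses satisfied.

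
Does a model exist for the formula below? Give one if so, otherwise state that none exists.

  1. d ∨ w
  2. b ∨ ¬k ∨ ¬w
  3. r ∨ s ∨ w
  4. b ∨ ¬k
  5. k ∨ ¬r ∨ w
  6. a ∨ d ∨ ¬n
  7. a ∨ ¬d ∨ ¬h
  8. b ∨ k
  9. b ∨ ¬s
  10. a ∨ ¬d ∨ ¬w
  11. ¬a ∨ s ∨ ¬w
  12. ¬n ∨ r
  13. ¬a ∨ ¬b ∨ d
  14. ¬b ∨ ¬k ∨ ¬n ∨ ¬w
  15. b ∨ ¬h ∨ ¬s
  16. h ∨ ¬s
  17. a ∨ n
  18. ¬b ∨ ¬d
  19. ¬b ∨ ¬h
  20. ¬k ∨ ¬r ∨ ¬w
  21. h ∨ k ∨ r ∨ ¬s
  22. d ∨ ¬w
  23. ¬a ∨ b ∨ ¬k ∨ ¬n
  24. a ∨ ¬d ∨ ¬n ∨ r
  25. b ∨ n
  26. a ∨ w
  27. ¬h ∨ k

Case d = True:
  (¬b ∨ ¬d) forces b = False.
  (b ∨ ¬k) forces k = False.
  Clause (b ∨ k) is falsified — contradiction.
Case d = False:
  (d ∨ w) forces w = True.
  Clause (d ∨ ¬w) is falsified — contradiction.
Both cases fail, so the formula is unsatisfiable.

UNSATISFIABLE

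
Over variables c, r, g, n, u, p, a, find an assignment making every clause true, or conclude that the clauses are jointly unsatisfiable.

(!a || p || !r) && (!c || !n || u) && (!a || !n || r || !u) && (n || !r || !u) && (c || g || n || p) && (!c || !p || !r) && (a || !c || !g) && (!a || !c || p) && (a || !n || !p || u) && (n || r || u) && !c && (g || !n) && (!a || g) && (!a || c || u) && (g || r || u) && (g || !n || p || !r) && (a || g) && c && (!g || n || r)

Unsatisfiable

Case c = True:
  Clause (!c) is falsified — contradiction.
Case c = False:
  Clause (c) is falsified — contradiction.
Both cases fail, so the formula is unsatisfiable.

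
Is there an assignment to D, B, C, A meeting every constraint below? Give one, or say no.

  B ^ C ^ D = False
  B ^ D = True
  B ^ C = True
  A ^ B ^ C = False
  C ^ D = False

D=T, B=F, C=T, A=T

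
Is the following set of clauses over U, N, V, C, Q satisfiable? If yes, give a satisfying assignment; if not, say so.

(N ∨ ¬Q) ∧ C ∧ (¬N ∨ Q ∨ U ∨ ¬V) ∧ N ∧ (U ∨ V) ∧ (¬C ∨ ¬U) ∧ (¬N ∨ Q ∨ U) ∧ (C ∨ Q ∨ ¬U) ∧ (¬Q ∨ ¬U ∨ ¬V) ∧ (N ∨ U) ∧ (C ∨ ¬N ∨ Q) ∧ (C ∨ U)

U = False, N = True, V = True, C = True, Q = True

Unit clause (C) forces C = True.
Unit clause (N) forces N = True.
In (¬C ∨ ¬U) only ¬U is left, so U = False.
In (¬N ∨ Q ∨ U) only Q is left, so Q = True.
In (U ∨ V) only V is left, so V = True.
All clauses satisfied.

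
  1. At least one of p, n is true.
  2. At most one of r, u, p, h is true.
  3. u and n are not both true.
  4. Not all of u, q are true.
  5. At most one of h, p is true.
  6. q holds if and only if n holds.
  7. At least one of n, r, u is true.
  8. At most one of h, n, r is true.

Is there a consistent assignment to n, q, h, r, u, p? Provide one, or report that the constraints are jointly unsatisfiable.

n = True, q = True, h = False, r = False, u = False, p = True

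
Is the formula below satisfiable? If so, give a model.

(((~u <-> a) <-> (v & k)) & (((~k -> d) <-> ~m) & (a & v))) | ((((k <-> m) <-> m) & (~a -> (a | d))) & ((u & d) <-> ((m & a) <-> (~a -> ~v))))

u: False, m: False, v: False, k: True, d: False, a: True

  (((~u <-> a) <-> (v & k)) & (((~k -> d) <-> ~m) & (a & v))) | ((((k <-> m) <-> m) & (~a -> (a | d))) & ((u & d) <-> ((m & a) <-> (~a -> ~v)))) = True
    ((~u <-> a) <-> (v & k)) & (((~k -> d) <-> ~m) & (a & v)) = False
      (~u <-> a) <-> (v & k) = False
        ~u <-> a = True
          ~u = True
        v & k = False
      ((~k -> d) <-> ~m) & (a & v) = False
        (~k -> d) <-> ~m = True
          ~k -> d = True
            ~k = False
          ~m = True
        a & v = False
    (((k <-> m) <-> m) & (~a -> (a | d))) & ((u & d) <-> ((m & a) <-> (~a -> ~v))) = True
      ((k <-> m) <-> m) & (~a -> (a | d)) = True
        (k <-> m) <-> m = True
          k <-> m = False
        ~a -> (a | d) = True
          ~a = False
          a | d = True
      (u & d) <-> ((m & a) <-> (~a -> ~v)) = True
        u & d = False
        (m & a) <-> (~a -> ~v) = False
          m & a = False
          ~a -> ~v = True
            ~a = False
            ~v = True
The formula evaluates to True.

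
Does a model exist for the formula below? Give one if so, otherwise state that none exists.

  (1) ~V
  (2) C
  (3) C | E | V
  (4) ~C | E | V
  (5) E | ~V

Unit clause (~V) forces V = False.
Unit clause (C) forces C = True.
In (~C | E | V) only E is left, so E = True.
Check each clause:
  (~V): ~V holds.
  (C): C holds.
  (C | E | V): C holds.
  (~C | E | V): E holds.
  (E | ~V): E holds.
All clauses satisfied.

V=F, E=T, C=T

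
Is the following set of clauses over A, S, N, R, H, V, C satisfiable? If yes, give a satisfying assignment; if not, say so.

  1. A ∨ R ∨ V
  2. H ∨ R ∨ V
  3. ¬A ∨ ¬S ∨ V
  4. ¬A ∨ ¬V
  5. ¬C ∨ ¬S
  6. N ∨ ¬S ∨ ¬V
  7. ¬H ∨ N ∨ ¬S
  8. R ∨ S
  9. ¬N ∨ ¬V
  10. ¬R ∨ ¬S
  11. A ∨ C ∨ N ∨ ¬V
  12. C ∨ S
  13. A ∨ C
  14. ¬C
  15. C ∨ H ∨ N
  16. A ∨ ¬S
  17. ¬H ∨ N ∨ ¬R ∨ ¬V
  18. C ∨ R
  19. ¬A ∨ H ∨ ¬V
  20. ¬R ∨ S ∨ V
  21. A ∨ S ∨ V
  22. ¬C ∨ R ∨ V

Case C = True:
  Clause (¬C) is falsified — contradiction.
Case C = False:
  (C ∨ S) forces S = True.
  (¬R ∨ ¬S) forces R = False.
  Clause (C ∨ R) is falsified — contradiction.
Both cases fail, so the formula is unsatisfiable.

UNSATISFIABLE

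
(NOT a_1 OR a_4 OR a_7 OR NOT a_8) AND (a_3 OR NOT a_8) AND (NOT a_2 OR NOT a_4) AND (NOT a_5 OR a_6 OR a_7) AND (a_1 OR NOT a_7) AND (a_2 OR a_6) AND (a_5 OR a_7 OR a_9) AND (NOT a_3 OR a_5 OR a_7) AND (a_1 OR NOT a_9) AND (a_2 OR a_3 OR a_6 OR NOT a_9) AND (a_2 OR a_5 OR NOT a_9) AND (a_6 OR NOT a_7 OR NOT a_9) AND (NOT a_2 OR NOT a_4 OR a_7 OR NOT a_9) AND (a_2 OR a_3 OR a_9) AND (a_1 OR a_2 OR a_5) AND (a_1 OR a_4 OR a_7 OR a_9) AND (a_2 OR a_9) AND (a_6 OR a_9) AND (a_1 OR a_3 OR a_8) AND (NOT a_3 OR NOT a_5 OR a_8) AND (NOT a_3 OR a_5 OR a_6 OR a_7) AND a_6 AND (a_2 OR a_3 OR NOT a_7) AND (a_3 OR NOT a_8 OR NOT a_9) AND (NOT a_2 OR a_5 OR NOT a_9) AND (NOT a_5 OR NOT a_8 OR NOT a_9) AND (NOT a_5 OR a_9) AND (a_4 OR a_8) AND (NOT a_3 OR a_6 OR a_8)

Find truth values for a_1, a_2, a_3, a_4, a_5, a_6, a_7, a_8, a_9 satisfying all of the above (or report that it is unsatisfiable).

Unit clause (a_6) forces a_6 = True.
Try a_1 = False:
  (a_1 OR NOT a_7) forces a_7 = False.
  (a_1 OR NOT a_9) forces a_9 = False.
  (a_5 OR a_7 OR a_9) forces a_5 = True.
  clause (NOT a_5 OR a_9) is falsified — backtrack.
So a_1 = True.
Set a_2 = False.
  then (a_2 OR a_9) forces a_9 = True.
  then (a_2 OR a_5 OR NOT a_9) forces a_5 = True.
  then (NOT a_5 OR NOT a_8 OR NOT a_9) forces a_8 = False.
  then (a_4 OR a_8) forces a_4 = True.
  then (NOT a_3 OR NOT a_5 OR a_8) forces a_3 = False.
  then (a_2 OR a_3 OR NOT a_7) forces a_7 = False.
All clauses satisfied.

a_1 = True; a_2 = False; a_3 = False; a_4 = True; a_5 = True; a_6 = True; a_7 = False; a_8 = False; a_9 = True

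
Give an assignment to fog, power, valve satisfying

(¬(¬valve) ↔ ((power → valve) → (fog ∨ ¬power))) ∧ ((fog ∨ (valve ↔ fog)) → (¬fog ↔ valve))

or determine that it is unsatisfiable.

fog = False; power = False; valve = True

  ¬(¬valve) ↔ ((power → valve) → (fog ∨ ¬power)) = True
    ¬(¬valve) = True
      ¬valve = False
    (power → valve) → (fog ∨ ¬power) = True
      power → valve = True
      fog ∨ ¬power = True
        ¬power = True
  (fog ∨ (valve ↔ fog)) → (¬fog ↔ valve) = True
    fog ∨ (valve ↔ fog) = False
      valve ↔ fog = False
    ¬fog ↔ valve = True
      ¬fog = True
Both conjuncts True, so the formula holds.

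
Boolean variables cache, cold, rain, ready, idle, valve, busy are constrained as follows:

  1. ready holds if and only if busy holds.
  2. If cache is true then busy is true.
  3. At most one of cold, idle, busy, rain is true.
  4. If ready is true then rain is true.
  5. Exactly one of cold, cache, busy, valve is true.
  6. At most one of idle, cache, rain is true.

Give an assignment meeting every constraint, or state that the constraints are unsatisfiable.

cache = False, cold = False, rain = False, ready = False, idle = False, valve = True, busy = False

  (1) ready=F, busy=F — same ✓
  (2) cache=F ⇒ busy: vacuous ✓
  (3) {cold, idle, busy, rain}: 0 true — at most one ✓
  (4) ready=F ⇒ rain: vacuous ✓
  (5) {cold, cache, busy, valve}: 1 true — exactly one ✓
  (6) {idle, cache, rain}: 0 true — at most one ✓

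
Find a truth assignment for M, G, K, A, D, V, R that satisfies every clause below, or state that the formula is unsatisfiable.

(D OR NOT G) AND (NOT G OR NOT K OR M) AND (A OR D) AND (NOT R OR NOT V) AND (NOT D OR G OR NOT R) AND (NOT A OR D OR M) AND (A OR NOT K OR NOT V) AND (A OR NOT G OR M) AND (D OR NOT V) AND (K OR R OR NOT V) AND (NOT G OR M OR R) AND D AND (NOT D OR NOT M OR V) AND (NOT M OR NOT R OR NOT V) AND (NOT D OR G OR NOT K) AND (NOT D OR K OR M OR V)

M = True, G = True, K = True, A = True, D = True, V = True, R = False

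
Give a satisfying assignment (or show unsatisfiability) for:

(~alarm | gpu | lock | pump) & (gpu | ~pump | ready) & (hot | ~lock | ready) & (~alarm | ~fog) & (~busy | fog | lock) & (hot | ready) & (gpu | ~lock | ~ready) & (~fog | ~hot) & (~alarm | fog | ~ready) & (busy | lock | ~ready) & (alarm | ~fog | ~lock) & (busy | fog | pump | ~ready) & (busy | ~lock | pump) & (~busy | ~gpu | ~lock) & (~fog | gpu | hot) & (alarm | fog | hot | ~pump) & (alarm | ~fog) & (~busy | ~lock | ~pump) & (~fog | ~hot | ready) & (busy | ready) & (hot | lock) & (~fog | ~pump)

Set lock = True.
Set alarm = False.
  then (alarm | ~fog | ~lock) forces fog = False.
Try hot = False:
  (hot | ~lock | ready) forces ready = True.
  (gpu | ~lock | ~ready) forces gpu = True.
  (~busy | ~gpu | ~lock) forces busy = False.
  (busy | fog | pump | ~ready) forces pump = True.
  clause (alarm | fog | hot | ~pump) is falsified — backtrack.
So hot = True.
Set gpu = True.
  then (~busy | ~gpu | ~lock) forces busy = False.
  then (busy | ready) forces ready = True.
  then (busy | fog | pump | ~ready) forces pump = True.
All clauses satisfied.

lock = True; alarm = False; hot = True; gpu = True; pump = True; ready = True; fog = False; busy = False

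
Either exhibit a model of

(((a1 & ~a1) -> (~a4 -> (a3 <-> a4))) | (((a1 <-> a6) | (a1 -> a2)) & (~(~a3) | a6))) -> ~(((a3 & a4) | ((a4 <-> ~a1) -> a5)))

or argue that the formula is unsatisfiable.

a1=T; a2=F; a3=F; a4=F; a5=F; a6=F

  (((a1 & ~a1) -> (~a4 -> (a3 <-> a4))) | (((a1 <-> a6) | (a1 -> a2)) & (~(~a3) | a6))) -> ~(((a3 & a4) | ((a4 <-> ~a1) -> a5))) = True
    ((a1 & ~a1) -> (~a4 -> (a3 <-> a4))) | (((a1 <-> a6) | (a1 -> a2)) & (~(~a3) | a6)) = True
      (a1 & ~a1) -> (~a4 -> (a3 <-> a4)) = True
        a1 & ~a1 = False
          ~a1 = False
        ~a4 -> (a3 <-> a4) = True
          ~a4 = True
          a3 <-> a4 = True
      ((a1 <-> a6) | (a1 -> a2)) & (~(~a3) | a6) = False
        (a1 <-> a6) | (a1 -> a2) = False
          a1 <-> a6 = False
          a1 -> a2 = False
        ~(~a3) | a6 = False
          ~(~a3) = False
            ~a3 = True
    ~(((a3 & a4) | ((a4 <-> ~a1) -> a5))) = True
      (a3 & a4) | ((a4 <-> ~a1) -> a5) = False
        a3 & a4 = False
        (a4 <-> ~a1) -> a5 = False
          a4 <-> ~a1 = True
            ~a1 = False
The formula evaluates to True.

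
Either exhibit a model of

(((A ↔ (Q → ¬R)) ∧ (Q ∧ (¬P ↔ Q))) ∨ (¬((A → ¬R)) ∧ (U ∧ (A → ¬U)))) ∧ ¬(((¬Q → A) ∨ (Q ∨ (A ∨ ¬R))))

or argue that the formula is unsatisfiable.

No satisfying assignment exists.

Case Q = True: the conjunct ¬(((¬Q → A) ∨ (Q ∨ (A ∨ ¬R)))) becomes ¬((True ∨ True)) = False.
Case Q = False: the formula simplifies to (¬((A → ¬R)) ∧ (U ∧ (A → ¬U))) ∧ ¬((A ∨ (A ∨ ¬R))).
  A = True: the conjunct ¬((A ∨ (A ∨ ¬R))) becomes ¬((True ∨ True)) = False.
  A = False: the conjunct ¬((A → ¬R)) becomes ¬((False → ¬R)) = False.
Both cases fail — unsatisfiable.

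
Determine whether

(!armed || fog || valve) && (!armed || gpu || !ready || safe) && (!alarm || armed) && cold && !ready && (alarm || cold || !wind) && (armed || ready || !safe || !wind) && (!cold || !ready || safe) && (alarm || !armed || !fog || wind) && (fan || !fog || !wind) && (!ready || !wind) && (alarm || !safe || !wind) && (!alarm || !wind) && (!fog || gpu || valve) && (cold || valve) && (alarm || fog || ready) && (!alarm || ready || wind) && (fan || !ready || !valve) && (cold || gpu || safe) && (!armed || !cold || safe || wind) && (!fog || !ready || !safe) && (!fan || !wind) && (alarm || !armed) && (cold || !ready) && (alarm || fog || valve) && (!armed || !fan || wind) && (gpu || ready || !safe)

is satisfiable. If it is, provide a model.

fog: True, gpu: True, armed: False, alarm: False, ready: False, cold: True, valve: True, fan: True, safe: True, wind: False

Unit clause (cold) forces cold = True.
Unit clause (!ready) forces ready = False.
Try fog = False:
  (alarm || fog || ready) forces alarm = True.
  (!alarm || armed) forces armed = True.
  (!armed || fog || valve) forces valve = True.
  (!alarm || !wind) forces wind = False.
  clause (!alarm || ready || wind) is falsified — backtrack.
So fog = True.
Set gpu = True.
Set armed = False.
  then (!alarm || armed) forces alarm = False.
Set valve = True.
Set fan = True.
  then (!fan || !wind) forces wind = False.
Set safe = True.
All clauses satisfied.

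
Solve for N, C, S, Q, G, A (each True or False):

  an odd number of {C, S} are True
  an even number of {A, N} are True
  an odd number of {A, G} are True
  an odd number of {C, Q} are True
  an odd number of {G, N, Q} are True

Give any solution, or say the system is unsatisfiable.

N=T, C=T, S=F, Q=F, G=F, A=T

{C, S}: 1 true → odd ✓
{A, N}: 2 true → even ✓
{A, G}: 1 true → odd ✓
{C, Q}: 1 true → odd ✓
{G, N, Q}: 1 true → odd ✓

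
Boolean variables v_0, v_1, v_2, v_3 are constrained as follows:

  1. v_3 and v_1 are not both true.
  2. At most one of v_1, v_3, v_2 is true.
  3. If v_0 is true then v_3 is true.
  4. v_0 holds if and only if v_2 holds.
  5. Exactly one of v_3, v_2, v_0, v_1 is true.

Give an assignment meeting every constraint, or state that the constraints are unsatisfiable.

v_0: False, v_1: False, v_2: False, v_3: True

  (1) v_3=T, v_1=F — not both ✓
  (2) {v_1, v_3, v_2}: 1 true — at most one ✓
  (3) v_0=F ⇒ v_3: vacuous ✓
  (4) v_0=F, v_2=F — same ✓
  (5) {v_3, v_2, v_0, v_1}: 1 true — exactly one ✓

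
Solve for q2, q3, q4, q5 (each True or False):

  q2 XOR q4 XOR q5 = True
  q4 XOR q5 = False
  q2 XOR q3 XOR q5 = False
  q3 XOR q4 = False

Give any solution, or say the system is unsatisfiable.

Unsatisfiable — no assignment works.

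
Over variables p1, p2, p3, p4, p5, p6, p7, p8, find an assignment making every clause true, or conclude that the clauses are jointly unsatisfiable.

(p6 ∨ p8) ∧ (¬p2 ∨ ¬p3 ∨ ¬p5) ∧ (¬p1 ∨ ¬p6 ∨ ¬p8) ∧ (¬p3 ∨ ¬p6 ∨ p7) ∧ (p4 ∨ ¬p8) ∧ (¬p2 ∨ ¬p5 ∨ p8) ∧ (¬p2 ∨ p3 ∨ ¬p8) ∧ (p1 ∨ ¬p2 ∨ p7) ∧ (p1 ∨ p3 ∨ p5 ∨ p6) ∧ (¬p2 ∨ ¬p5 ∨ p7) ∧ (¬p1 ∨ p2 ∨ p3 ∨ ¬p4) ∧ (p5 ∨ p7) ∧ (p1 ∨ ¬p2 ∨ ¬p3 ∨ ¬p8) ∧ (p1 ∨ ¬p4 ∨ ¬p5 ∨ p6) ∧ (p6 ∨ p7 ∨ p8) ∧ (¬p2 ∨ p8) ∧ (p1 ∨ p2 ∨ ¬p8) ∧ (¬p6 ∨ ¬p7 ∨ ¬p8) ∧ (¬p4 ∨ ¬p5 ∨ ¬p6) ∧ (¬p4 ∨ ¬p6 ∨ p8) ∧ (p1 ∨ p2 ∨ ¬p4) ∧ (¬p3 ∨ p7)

p1=F, p2=F, p3=F, p4=F, p5=T, p6=T, p7=F, p8=F

Set p1 = False.
Try p2 = True:
  (p1 ∨ ¬p2 ∨ p7) forces p7 = True.
  (¬p2 ∨ p8) forces p8 = True.
  (p4 ∨ ¬p8) forces p4 = True.
  (¬p2 ∨ p3 ∨ ¬p8) forces p3 = True.
  clause (p1 ∨ ¬p2 ∨ ¬p3 ∨ ¬p8) is falsified — backtrack.
So p2 = False.
  then (p1 ∨ p2 ∨ ¬p8) forces p8 = False.
  then (p1 ∨ p2 ∨ ¬p4) forces p4 = False.
  then (p6 ∨ p8) forces p6 = True.
Set p3 = False.
Set p5 = True.
Set p7 = False.
All clauses satisfied.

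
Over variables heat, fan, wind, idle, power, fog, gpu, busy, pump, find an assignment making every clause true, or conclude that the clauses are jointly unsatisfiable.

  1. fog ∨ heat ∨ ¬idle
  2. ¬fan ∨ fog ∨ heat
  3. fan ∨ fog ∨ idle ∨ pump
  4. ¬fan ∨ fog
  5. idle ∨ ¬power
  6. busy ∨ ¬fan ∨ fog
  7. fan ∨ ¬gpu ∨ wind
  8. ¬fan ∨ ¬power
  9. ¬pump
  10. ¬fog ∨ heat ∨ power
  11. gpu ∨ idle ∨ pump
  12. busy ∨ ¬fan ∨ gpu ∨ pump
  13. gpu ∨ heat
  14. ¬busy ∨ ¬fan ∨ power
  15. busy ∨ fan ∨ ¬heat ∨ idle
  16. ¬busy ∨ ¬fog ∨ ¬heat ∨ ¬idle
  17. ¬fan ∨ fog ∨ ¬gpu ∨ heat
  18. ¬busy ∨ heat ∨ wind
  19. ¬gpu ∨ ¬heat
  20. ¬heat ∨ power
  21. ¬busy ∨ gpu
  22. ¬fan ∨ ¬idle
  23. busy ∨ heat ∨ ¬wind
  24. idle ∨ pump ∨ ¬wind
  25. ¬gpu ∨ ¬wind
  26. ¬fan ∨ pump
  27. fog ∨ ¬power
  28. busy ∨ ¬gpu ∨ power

heat=T; fan=F; wind=F; idle=T; power=T; fog=T; gpu=F; busy=F; pump=F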